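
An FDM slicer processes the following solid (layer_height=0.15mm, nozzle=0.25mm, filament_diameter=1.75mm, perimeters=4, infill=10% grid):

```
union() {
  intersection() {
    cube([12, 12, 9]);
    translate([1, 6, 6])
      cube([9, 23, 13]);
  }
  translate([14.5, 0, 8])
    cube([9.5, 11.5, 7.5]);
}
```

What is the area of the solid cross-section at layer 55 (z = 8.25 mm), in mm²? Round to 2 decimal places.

At z = 8.25 mm: the 12×12 cube contributes its full rectangle (area 144.00 mm²); the cube at (1, 6) (footprint 9×23) is included at this height (area 207.00 mm²); After intersecting: the 9×23 cube at (1, 6) partially overlaps the 12×12 cube; clipping to the common part keeps 54.00 mm² — area = 54.00 mm²; the cube at (14.5, 0) (footprint 9.5×11.5) is included at this height (area 109.25 mm²); Taking the union: the 2 present regions are separate (no shared area or edge), so areas and boundary lengths simply add and each stays a separate island — area = 163.25 mm². Overall, the cross-section has 2 separate islands. Net area = 163.25 mm².

163.25 mm²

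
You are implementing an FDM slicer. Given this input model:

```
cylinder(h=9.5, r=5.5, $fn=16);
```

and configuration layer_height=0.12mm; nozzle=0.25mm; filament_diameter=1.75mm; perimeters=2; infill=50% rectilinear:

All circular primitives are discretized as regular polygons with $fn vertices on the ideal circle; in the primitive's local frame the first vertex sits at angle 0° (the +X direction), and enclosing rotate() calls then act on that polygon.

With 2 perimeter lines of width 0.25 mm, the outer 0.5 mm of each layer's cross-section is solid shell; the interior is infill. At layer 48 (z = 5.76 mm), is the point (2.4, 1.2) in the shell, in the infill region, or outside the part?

At z = 5.76 mm: the r=5.5 cylinder gives a regular 16-gon of circumradius 5.5 (constant along its height). Overall, the cross-section is a single solid region. The nearest boundary edge runs (5.08, 2.10)→(3.89, 3.89); distance from the point to it = 2.73 mm. The point is inside the cross-section and 2.73 mm from the nearest boundary — more than the 0.5 mm shell width (2 × 0.25), so it's in the infill interior.

infill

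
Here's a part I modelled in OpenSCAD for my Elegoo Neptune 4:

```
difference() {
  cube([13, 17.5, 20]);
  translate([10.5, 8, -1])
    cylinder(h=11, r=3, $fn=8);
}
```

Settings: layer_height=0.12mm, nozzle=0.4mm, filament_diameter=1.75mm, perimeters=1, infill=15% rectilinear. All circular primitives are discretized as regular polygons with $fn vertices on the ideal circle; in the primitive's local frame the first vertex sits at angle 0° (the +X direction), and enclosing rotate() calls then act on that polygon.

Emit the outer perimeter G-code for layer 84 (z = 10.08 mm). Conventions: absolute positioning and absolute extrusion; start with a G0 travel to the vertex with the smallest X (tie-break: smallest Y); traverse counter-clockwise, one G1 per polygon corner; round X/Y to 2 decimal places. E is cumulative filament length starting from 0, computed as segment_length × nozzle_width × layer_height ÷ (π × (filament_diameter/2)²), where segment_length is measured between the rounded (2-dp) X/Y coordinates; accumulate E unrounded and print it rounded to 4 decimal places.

At z = 10.08 mm: the cube (footprint 13×17.5) is included at this height; the cylinder at (10.5, 8) does not reach this height (z outside [-1, 10]); Taking the first minus the rest: none of the subtracted shapes is present at this height, so the 13×17.5 cube is unchanged — 1 connected region. The outline is a single polygon with 4 vertices. Extrusion per mm of travel: 0.4 × 0.12 / (π × 0.875²) = 0.019956. Accumulating E over each segment gives final E = 1.2173.

G0 X0.00 Y0.00 Z10.08
G1 X13.00 Y0.00 E0.2594
G1 X13.00 Y17.50 E0.6087
G1 X0.00 Y17.50 E0.8681
G1 X0.00 Y0.00 E1.2173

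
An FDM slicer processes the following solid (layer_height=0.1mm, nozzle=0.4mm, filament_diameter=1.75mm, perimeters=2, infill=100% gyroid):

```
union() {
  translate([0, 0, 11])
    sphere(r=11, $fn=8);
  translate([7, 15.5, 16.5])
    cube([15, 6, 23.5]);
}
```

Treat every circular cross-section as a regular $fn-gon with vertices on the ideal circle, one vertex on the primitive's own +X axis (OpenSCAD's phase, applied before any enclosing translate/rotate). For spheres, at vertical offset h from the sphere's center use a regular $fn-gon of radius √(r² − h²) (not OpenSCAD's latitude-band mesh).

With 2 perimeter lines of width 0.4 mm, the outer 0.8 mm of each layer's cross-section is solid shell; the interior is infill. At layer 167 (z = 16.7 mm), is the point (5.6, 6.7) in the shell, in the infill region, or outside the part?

shell

At z = 16.7 mm: the r=11 sphere contributes a regular 8-gon of circumradius √(11²−5.7²) = 9.408; the cube at (7, 15.5) is present — its section is the full 15×6 rectangle; Merging all regions: the 2 present regions are separate (no shared area or edge), so areas and boundary lengths simply add and each stays a separate island — 2 connected regions. Overall, the cross-section has 2 separate islands. The nearest boundary edge runs (0.00, 9.41)→(6.65, 6.65); distance from the point to it = 0.36 mm. (Shell/infill is judged within the island containing the point — the largest one.) The point is inside the cross-section, 0.36 mm from the nearest boundary — within the 0.8 mm shell band (2 × 0.4).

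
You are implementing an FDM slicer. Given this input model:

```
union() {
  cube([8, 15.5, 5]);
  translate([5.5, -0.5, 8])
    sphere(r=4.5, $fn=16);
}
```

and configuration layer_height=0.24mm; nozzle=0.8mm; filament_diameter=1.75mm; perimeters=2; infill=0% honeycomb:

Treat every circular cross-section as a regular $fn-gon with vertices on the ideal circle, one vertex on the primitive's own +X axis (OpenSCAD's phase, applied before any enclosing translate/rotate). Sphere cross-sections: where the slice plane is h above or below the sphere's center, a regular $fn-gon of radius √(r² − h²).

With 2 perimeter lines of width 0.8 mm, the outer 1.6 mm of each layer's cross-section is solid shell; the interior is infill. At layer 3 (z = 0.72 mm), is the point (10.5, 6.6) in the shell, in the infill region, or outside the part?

outside

At z = 0.72 mm: the 8×15.5 cube contributes its full rectangle; the sphere at (5.5, -0.5) is absent (|z−center|=7.280 > r=4.5); Merging all regions: only the 8×15.5 cube is present, so the union is just that shape — 1 connected region. Overall, the cross-section is a single solid region. The nearest boundary edge runs (8.00, 0.00)→(8.00, 15.50); distance from the point to it = 2.50 mm. The point is not inside any of the regions above, so it lies outside the cross-section (2.50 mm from the nearest boundary).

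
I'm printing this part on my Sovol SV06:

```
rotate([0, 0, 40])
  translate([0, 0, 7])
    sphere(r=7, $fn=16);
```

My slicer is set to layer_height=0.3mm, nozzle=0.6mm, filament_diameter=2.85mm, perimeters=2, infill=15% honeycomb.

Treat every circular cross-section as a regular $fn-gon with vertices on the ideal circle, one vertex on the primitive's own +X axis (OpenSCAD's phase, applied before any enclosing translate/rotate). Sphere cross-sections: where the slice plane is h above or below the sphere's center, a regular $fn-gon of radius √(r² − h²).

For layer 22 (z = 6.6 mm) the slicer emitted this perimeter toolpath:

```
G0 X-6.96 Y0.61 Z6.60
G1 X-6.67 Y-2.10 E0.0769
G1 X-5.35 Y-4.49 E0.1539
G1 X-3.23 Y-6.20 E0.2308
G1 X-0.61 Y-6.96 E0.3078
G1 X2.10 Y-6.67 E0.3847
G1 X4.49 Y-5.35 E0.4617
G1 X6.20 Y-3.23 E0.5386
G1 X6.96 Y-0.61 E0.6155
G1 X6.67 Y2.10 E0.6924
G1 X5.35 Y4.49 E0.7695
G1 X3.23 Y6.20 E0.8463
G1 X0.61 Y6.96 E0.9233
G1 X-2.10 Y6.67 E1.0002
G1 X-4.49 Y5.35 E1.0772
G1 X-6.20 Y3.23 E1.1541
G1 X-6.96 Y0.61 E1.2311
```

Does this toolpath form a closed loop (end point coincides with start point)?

yes

Start point (G0): (-6.96, 0.61). End point (last G1): the path returns to the start — closed.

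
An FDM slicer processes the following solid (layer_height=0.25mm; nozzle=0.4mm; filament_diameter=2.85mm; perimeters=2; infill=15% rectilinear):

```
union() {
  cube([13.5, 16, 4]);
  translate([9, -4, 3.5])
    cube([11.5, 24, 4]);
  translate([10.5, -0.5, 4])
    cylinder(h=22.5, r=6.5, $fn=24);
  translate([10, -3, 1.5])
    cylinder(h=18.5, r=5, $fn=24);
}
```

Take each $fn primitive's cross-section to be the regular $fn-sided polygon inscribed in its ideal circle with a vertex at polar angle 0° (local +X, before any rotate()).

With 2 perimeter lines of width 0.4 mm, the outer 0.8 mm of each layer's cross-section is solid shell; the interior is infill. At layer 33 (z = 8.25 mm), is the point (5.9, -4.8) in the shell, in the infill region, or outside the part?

At z = 8.25 mm: the cube does not reach this height (z outside [0, 4]); the cube at (9, -4) does not reach this height (z outside [3.5, 7.5]); the r=6.5 cylinder at (10.5, -0.5) contributes a regular 24-gon of circumradius 6.5; the cylinder at (10, -3): section is a regular 24-gon, circumradius r=5; Taking the union: the regions partially overlap (shared area 70.26 mm²), so overlapping operands fuse into one piece — 1 connected region. Overall, the cross-section is a single solid region. The nearest boundary edge runs (5.67, -5.50)→(5.17, -4.29); distance from the point to it = 0.48 mm. The point is inside the cross-section, 0.48 mm from the nearest boundary — within the 0.8 mm shell band (2 × 0.4).

shell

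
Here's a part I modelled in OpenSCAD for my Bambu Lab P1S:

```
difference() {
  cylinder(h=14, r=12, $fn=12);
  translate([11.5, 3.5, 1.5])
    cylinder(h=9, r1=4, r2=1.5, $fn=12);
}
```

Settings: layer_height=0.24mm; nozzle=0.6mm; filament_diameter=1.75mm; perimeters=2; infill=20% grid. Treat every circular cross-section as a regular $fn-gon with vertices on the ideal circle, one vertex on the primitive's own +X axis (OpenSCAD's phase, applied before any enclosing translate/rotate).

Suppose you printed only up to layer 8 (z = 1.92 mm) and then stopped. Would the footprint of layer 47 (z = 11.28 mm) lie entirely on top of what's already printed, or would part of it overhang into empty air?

part overhangs

Compare the two slices. At z = 1.92: the cylinder: section is a regular 12-gon, circumradius r=12 (area = (12/2)·12.000²·sin(360°/12) = 432.00 mm²); the cone at (11.5, 3.5) contributes a regular 12-gon of circumradius 3.883 (interpolated between r1=4 and r2=1.5 at t=0.047) (area = (12/2)·3.883²·sin(360°/12) = 45.24 mm²); Subtracting the remaining from the first: starting from the r=12 cylinder (432.00 mm²), the cone at (11.5, 3.5) partially overlaps it — only the 19.11 mm² overlap (of its 45.24 mm²) is removed, clipping the outline — area = 412.89 mm². At z = 11.28: the cylinder: section is a regular 12-gon, circumradius r=12 (area = (12/2)·12.000²·sin(360°/12) = 432.00 mm²); the cone at (11.5, 3.5) does not reach this height (z outside [1.5, 10.5]); Subtracting the remaining from the first: none of the subtracted shapes is present at this height, so the r=12 cylinder is unchanged — area = 432.00 mm². Checking containment: at z = 11.28 the cross-section extends beyond the z = 1.92 cross-section by about 19.11 mm².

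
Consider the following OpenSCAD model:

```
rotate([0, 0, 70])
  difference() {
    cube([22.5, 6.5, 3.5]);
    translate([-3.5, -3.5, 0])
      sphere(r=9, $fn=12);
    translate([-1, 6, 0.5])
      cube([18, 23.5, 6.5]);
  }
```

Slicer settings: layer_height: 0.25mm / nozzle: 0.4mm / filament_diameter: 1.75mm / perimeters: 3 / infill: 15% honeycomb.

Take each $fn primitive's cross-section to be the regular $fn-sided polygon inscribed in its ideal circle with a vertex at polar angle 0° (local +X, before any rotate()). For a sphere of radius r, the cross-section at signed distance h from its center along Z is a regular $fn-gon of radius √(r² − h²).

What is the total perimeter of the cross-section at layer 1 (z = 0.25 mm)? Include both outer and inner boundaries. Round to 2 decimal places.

At z = 0.25 mm: the cube (footprint 22.5×6.5) is included at this height (perimeter 58.00 mm); the r=9 sphere at (-3.5, -3.5) slices to a regular 12-gon of circumradius 8.997 (√(r²−h²) with h=0.25 from center) (perimeter = 2·12·8.997·sin(180°/12) = 55.88 mm); the cube at (-1, 6) is absent (z outside [0.5, 7]); After the difference (first − rest): starting from the 22.5×6.5 cube, the r=9 sphere at (-3.5, -3.5) partially overlaps it — only the 13.26 mm² overlap (of its 242.81 mm²) is removed, clipping the outline — boundary = 55.61 mm; (rotated 70° about Z; rotation is an isometry so areas/perimeters/island counts are preserved). Overall, the cross-section is a single solid region. Total boundary length (outer) = 55.61 mm.

55.61 mm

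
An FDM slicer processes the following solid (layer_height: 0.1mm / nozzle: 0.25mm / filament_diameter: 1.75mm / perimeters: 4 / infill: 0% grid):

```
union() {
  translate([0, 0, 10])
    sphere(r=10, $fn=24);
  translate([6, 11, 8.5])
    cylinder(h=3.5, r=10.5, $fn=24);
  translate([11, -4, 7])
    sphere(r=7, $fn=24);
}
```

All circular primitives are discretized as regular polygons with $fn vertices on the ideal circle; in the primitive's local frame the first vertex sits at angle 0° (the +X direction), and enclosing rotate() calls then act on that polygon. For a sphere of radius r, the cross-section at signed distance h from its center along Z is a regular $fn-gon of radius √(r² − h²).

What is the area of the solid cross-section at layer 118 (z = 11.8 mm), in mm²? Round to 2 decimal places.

At z = 11.8 mm: the sphere: section is a regular 24-gon, circumradius = √(r²−h²) = √(10²−1.8²) = 9.837 (area = (24/2)·9.837²·sin(360°/24) = 300.52 mm²); the cylinder at (6, 11): section is a regular 24-gon, circumradius r=10.5 (area = (24/2)·10.500²·sin(360°/24) = 342.42 mm²); the r=7 sphere at (11, -4) slices to a regular 24-gon of circumradius 5.095 (√(r²−h²) with h=4.8 from center) (area = (24/2)·5.095²·sin(360°/24) = 80.63 mm²); Taking the union: the regions partially overlap — summed areas 723.56 mm² minus the doubly-counted overlap 103.24 mm² gives 620.33 mm² — area = 620.33 mm². Overall, the cross-section is a single solid region. Net area = 620.33 mm².

620.33 mm²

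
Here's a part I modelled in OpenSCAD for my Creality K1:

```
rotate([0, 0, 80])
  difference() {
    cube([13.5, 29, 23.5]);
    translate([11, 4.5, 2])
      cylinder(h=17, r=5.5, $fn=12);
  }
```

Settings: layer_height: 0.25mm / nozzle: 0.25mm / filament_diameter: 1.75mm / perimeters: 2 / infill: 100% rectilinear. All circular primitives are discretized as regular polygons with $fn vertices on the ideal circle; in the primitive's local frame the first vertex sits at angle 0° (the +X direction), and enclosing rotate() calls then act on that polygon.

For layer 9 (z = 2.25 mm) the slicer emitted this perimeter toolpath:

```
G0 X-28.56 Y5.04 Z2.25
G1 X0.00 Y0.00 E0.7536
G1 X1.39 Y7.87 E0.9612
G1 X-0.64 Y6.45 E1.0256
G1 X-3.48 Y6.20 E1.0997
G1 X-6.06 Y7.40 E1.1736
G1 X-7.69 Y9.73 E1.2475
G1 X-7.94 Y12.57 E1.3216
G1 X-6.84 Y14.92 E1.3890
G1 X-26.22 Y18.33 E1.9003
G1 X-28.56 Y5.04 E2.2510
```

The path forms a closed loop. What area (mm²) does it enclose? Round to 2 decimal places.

Apply the shoelace formula to the sequence of (X, Y) vertices; enclosed area = 323.77 mm².

323.77 mm²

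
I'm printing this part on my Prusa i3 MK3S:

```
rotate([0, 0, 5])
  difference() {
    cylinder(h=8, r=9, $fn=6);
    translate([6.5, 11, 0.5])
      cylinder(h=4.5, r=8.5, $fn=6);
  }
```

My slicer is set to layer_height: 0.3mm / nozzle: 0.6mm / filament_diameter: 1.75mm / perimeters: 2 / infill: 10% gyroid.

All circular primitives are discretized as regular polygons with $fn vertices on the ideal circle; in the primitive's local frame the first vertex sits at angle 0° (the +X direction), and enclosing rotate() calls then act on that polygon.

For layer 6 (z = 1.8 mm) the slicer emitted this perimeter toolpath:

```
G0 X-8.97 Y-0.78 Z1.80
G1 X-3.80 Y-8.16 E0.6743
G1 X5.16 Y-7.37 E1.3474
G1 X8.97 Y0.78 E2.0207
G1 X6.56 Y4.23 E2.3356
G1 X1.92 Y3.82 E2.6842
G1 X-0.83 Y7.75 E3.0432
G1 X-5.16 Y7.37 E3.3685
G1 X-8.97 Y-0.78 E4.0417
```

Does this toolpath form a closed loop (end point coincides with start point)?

yes

Start point (G0): (-8.97, -0.78). End point (last G1): the path returns to the start — closed.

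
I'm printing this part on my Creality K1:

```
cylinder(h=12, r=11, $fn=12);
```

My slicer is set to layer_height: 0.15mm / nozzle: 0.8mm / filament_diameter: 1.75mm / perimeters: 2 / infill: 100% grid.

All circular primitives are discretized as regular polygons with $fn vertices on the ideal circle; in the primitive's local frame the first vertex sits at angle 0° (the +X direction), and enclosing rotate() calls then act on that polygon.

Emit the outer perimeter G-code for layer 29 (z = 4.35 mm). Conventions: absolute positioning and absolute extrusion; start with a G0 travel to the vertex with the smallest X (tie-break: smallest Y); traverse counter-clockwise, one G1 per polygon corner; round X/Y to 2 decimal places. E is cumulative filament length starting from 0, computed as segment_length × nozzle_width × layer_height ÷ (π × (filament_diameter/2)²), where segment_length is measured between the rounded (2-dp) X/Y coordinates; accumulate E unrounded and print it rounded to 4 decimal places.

G0 X-11.00 Y0.00 Z4.35
G1 X-9.53 Y-5.50 E0.2840
G1 X-5.50 Y-9.53 E0.5684
G1 X0.00 Y-11.00 E0.8524
G1 X5.50 Y-9.53 E1.1364
G1 X9.53 Y-5.50 E1.4208
G1 X11.00 Y0.00 E1.7048
G1 X9.53 Y5.50 E1.9888
G1 X5.50 Y9.53 E2.2732
G1 X0.00 Y11.00 E2.5572
G1 X-5.50 Y9.53 E2.8412
G1 X-9.53 Y5.50 E3.1255
G1 X-11.00 Y0.00 E3.4096

At z = 4.35 mm: the r=11 cylinder contributes a regular 12-gon of circumradius 11. The outline is a single polygon with 12 vertices. Extrusion per mm of travel: 0.8 × 0.15 / (π × 0.875²) = 0.049890. Accumulating E over each segment gives final E = 3.4096.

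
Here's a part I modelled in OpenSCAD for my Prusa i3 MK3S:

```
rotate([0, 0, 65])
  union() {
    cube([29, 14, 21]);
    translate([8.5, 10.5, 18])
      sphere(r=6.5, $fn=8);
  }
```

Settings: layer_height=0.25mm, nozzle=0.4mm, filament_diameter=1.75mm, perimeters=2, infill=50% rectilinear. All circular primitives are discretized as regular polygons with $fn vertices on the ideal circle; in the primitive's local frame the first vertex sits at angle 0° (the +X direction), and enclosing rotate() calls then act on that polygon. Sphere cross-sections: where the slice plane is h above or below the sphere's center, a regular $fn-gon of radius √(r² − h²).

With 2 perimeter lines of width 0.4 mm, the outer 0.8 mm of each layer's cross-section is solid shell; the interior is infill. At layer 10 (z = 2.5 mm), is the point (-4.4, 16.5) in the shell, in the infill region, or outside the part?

infill

At z = 2.5 mm: the cube is present — its section is the full 29×14 rectangle; the sphere at (8.5, 10.5) is absent (|z−center|=15.500 > r=6.5); Combining (union): only the 29×14 cube is present, so the union is just that shape — 1 connected region; (whole slice rotated 65° about Z — lengths, areas and connectivity unchanged). Overall, the cross-section is a single solid region. Undo the 65° rotation: the query point maps to (13.095, 10.961) in the un-rotated model frame. The nearest boundary edge runs (29.00, 14.00)→(0.00, 14.00); distance from the point to it = 3.04 mm. The point is inside the cross-section and 3.04 mm from the nearest boundary — more than the 0.8 mm shell width (2 × 0.4), so it's in the infill interior.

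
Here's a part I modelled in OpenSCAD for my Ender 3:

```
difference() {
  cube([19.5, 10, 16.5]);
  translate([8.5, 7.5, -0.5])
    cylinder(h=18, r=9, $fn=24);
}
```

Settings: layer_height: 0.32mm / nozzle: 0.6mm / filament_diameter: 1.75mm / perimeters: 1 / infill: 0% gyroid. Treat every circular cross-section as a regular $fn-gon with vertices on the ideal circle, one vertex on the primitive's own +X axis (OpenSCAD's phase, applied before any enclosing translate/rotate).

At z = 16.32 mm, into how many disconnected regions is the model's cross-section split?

2

At z = 16.32 mm: the cube is present — its section is the full 19.5×10 rectangle; the r=9 cylinder at (8.5, 7.5) gives a regular 24-gon of circumradius 9 (constant along its height); Taking the first minus the rest: starting from the 19.5×10 cube, the r=9 cylinder at (8.5, 7.5) partially overlaps it — only the 158.65 mm² overlap (of its 251.57 mm²) is removed, clipping the outline — 2 connected regions. The result has 2 disconnected regions.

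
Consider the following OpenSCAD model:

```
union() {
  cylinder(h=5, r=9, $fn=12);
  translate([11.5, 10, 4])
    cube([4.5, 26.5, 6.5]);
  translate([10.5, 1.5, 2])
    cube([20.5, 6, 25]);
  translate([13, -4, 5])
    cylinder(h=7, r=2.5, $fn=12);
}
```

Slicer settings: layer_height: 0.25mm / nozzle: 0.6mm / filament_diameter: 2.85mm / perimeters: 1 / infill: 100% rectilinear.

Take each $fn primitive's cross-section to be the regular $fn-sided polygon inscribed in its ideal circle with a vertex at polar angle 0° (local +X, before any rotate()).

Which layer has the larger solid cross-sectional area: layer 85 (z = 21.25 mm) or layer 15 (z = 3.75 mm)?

layer 15 (z = 3.75 mm)

Layer 85 (z = 21.25): the cylinder is not intersected at this z (z outside [0, 5]); the cube at (11.5, 10) is absent (z outside [4, 10.5]); the cube at (10.5, 1.5) is present — its section is the full 20.5×6 rectangle (area 123.00 mm²); the cylinder at (13, -4) is not intersected at this z (z outside [5, 12]); Combining (union): only the 20.5×6 cube at (10.5, 1.5) is present, so the union is just that shape — area = 123.00 mm². So its area = 123.00 mm². Layer 15 (z = 3.75): the cylinder: section is a regular 12-gon, circumradius r=9 (area = (12/2)·9.000²·sin(360°/12) = 243.00 mm²); the cube at (11.5, 10) does not reach this height (z outside [4, 10.5]); the cube at (10.5, 1.5) is present — its section is the full 20.5×6 rectangle (area 123.00 mm²); the cylinder at (13, -4) is not intersected at this z (z outside [5, 12]); Merging all regions: the 2 present regions are separate (no shared area or edge), so areas and boundary lengths simply add and each stays a separate island — area = 366.00 mm². So its area = 366.00 mm². Layer 15 is larger (366.00 vs 123.00 mm²).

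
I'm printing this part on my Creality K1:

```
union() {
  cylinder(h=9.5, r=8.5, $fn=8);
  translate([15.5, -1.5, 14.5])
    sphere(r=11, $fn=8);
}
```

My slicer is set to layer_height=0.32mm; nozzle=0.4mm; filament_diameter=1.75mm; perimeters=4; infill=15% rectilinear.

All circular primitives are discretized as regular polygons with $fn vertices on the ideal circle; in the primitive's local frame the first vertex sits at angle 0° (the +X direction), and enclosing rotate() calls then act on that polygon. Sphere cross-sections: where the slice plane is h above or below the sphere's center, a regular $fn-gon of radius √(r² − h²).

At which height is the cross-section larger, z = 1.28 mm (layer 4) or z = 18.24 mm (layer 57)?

layer 57 (z = 18.24 mm)

Layer 4 (z = 1.28): the r=8.5 cylinder contributes a regular 8-gon of circumradius 8.5 (area = (8/2)·8.500²·sin(360°/8) = 204.35 mm²); the sphere at (15.5, -1.5) is absent (|z−center|=13.220 > r=11); Combining (union): only the r=8.5 cylinder is present, so the union is just that shape — area = 204.35 mm². So its area = 204.35 mm². Layer 57 (z = 18.24): the cylinder is absent (z outside [0, 9.5]); the r=11 sphere at (15.5, -1.5) slices to a regular 8-gon of circumradius 10.345 (√(r²−h²) with h=3.74 from center) (area = (8/2)·10.345²·sin(360°/8) = 302.68 mm²); Combining (union): only the r=11 sphere at (15.5, -1.5) is present, so the union is just that shape — area = 302.68 mm². So its area = 302.68 mm². Layer 57 is larger (302.68 vs 204.35 mm²).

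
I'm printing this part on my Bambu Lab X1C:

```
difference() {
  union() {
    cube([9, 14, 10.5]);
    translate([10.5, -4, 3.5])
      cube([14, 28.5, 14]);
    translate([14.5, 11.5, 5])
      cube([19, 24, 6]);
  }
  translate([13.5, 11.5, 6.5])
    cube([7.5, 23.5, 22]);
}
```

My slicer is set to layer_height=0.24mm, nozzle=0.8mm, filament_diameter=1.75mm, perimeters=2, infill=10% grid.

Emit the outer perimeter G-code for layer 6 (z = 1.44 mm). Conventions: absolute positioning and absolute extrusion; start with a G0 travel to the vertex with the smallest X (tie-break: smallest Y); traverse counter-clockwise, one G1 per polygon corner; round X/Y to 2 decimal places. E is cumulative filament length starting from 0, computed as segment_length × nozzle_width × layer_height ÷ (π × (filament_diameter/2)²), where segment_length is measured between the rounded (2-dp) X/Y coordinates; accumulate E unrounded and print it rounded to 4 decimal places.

G0 X0.00 Y0.00 Z1.44
G1 X9.00 Y0.00 E0.7184
G1 X9.00 Y14.00 E1.8360
G1 X0.00 Y14.00 E2.5544
G1 X0.00 Y0.00 E3.6719

At z = 1.44 mm: the cube (footprint 9×14) is included at this height; the cube at (10.5, -4) is absent (z outside [3.5, 17.5]); the cube at (14.5, 11.5) is absent (z outside [5, 11]); Taking the union: only the 9×14 cube is present, so the union is just that shape — 1 connected region; the cube at (13.5, 11.5) is absent (z outside [6.5, 28.5]); Subtracting the remaining from the first: none of the subtracted shapes is present at this height, so that combined region is unchanged — 1 connected region. The outline is a single polygon with 4 vertices. Extrusion per mm of travel: 0.8 × 0.24 / (π × 0.875²) = 0.079824. Accumulating E over each segment gives final E = 3.6719.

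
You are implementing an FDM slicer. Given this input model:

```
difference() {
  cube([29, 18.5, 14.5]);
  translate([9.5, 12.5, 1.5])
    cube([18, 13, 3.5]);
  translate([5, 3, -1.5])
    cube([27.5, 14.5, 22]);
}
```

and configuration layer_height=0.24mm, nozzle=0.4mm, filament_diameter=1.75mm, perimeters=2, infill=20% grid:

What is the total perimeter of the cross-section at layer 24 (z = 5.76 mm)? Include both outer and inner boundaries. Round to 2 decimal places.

143.00 mm

At z = 5.76 mm: the cube is present — its section is the full 29×18.5 rectangle (perimeter 95.00 mm); the cube at (9.5, 12.5) is not intersected at this z (z outside [1.5, 5]); the cube at (5, 3) (footprint 27.5×14.5) is included at this height (perimeter 84.00 mm); Taking the first minus the rest: starting from the 29×18.5 cube, the 27.5×14.5 cube at (5, 3) partially overlaps it — only the 348.00 mm² overlap (of its 398.75 mm²) is removed, clipping the outline — boundary = 143.00 mm. Overall, the cross-section is a single solid region. Total boundary length (outer) = 143.00 mm.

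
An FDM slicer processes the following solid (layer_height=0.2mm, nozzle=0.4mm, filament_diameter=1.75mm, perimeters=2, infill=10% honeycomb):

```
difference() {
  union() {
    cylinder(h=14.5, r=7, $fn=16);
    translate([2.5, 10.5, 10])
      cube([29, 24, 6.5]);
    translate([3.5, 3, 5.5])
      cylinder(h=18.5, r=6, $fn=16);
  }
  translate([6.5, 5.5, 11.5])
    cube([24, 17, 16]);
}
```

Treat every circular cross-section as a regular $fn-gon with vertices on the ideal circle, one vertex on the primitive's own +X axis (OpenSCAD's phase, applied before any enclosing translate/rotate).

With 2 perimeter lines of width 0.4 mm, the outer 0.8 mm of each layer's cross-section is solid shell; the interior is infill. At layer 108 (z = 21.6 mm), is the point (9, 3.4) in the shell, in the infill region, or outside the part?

At z = 21.6 mm: the cylinder does not reach this height (z outside [0, 14.5]); the cube at (2.5, 10.5) is absent (z outside [10, 16.5]); the cylinder at (3.5, 3): section is a regular 16-gon, circumradius r=6; Taking the union: only the r=6 cylinder at (3.5, 3) is present, so the union is just that shape — 1 connected region; the 24×17 cube at (6.5, 5.5) contributes its full rectangle; Taking the first minus the rest: starting from that combined region, the 24×17 cube at (6.5, 5.5) partially overlaps it — only the 3.70 mm² overlap (of its 408.00 mm²) is removed, clipping the outline — 1 connected region. Overall, the cross-section is a single solid region. The nearest boundary edge runs (9.04, 5.30)→(9.50, 3.00); distance from the point to it = 0.41 mm. The point is inside the cross-section, 0.41 mm from the nearest boundary — within the 0.8 mm shell band (2 × 0.4).

shell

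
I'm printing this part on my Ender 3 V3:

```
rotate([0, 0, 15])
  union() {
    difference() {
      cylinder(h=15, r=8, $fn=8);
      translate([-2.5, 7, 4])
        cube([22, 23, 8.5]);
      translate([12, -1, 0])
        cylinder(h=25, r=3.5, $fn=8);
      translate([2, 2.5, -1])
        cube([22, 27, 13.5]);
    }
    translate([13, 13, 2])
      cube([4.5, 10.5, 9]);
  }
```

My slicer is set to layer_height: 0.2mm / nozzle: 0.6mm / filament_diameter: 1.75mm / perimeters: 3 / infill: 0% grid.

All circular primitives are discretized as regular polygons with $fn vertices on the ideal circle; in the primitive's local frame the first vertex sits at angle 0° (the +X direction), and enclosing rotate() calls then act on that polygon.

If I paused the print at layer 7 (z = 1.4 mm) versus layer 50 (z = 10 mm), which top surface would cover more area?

Layer 7 (z = 1.4): the r=8 cylinder contributes a regular 8-gon of circumradius 8 (area = (8/2)·8.000²·sin(360°/8) = 181.02 mm²); the cube at (-2.5, 7) is absent (z outside [4, 12.5]); the r=3.5 cylinder at (12, -1) gives a regular 8-gon of circumradius 3.5 (constant along its height) (area = (8/2)·3.500²·sin(360°/8) = 34.65 mm²); the 22×27 cube at (2, 2.5) contributes its full rectangle (area 594.00 mm²); After the difference (first − rest): starting from the r=8 cylinder (181.02 mm²), the r=3.5 cylinder at (12, -1) misses the remaining region (no effect); the 22×27 cube at (2, 2.5) partially overlaps it — only the 16.38 mm² overlap (of its 594.00 mm²) is removed, clipping the outline — area = 164.64 mm²; the cube at (13, 13) is not intersected at this z (z outside [2, 11]); Merging all regions: only the result so far is present, so the union is just that shape — area = 164.64 mm²; (rotated 15° about Z; rotation is an isometry so areas/perimeters/island counts are preserved). So its area = 164.64 mm². Layer 50 (z = 10): the cylinder: section is a regular 8-gon, circumradius r=8 (area = (8/2)·8.000²·sin(360°/8) = 181.02 mm²); the cube at (-2.5, 7) (footprint 22×23) is included at this height (area 506.00 mm²); the cylinder at (12, -1): section is a regular 8-gon, circumradius r=3.5 (area = (8/2)·3.500²·sin(360°/8) = 34.65 mm²); the cube at (2, 2.5) is present — its section is the full 22×27 rectangle (area 594.00 mm²); After the difference (first − rest): starting from the r=8 cylinder (181.02 mm²), the 22×23 cube at (-2.5, 7) partially overlaps it — only the 2.41 mm² overlap (of its 506.00 mm²) is removed, clipping the outline; the r=3.5 cylinder at (12, -1) misses the remaining region (no effect); the 22×27 cube at (2, 2.5) partially overlaps it — only the 16.34 mm² overlap (of its 594.00 mm²) is removed, clipping the outline — area = 162.26 mm²; the cube at (13, 13) (footprint 4.5×10.5) is included at this height (area 47.25 mm²); Combining (union): the 2 present regions are separate (no shared area or edge), so areas and boundary lengths simply add and each stays a separate island — area = 209.51 mm²; (rotated 15° about Z; rotation is an isometry so areas/perimeters/island counts are preserved). So its area = 209.51 mm². Layer 50 is larger (209.51 vs 164.64 mm²).

layer 50 (z = 10 mm)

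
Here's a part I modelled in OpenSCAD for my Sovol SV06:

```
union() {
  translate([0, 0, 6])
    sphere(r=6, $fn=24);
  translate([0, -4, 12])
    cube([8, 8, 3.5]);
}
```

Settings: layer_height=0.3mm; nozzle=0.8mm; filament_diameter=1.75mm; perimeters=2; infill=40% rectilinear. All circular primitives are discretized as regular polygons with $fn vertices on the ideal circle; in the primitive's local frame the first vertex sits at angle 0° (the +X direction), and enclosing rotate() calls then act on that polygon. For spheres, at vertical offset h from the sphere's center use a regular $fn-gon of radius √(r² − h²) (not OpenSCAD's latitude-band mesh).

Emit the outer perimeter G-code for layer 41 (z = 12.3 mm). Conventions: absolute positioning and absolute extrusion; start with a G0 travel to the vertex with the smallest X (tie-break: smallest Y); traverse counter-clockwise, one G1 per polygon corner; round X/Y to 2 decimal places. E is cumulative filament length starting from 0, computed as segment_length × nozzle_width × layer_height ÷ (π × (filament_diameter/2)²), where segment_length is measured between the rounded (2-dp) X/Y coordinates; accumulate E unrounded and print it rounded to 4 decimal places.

At z = 12.3 mm: the sphere is absent (|z−center|=6.300 > r=6); the cube at (0, -4) (footprint 8×8) is included at this height; Merging all regions: only the 8×8 cube at (0, -4) is present, so the union is just that shape — 1 connected region. The outline is a single polygon with 4 vertices. Extrusion per mm of travel: 0.8 × 0.3 / (π × 0.875²) = 0.099780. Accumulating E over each segment gives final E = 3.1930.

G0 X0.00 Y-4.00 Z12.30
G1 X8.00 Y-4.00 E0.7982
G1 X8.00 Y4.00 E1.5965
G1 X0.00 Y4.00 E2.3947
G1 X0.00 Y-4.00 E3.1930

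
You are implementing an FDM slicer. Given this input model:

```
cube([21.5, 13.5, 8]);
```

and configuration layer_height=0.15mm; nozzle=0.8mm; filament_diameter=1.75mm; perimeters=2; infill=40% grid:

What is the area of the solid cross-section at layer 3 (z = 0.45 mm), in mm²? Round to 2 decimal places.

290.25 mm²

At z = 0.45 mm: the cube is present — its section is the full 21.5×13.5 rectangle (area 290.25 mm²). Overall, the cross-section is a single solid region. Net area = 290.25 mm².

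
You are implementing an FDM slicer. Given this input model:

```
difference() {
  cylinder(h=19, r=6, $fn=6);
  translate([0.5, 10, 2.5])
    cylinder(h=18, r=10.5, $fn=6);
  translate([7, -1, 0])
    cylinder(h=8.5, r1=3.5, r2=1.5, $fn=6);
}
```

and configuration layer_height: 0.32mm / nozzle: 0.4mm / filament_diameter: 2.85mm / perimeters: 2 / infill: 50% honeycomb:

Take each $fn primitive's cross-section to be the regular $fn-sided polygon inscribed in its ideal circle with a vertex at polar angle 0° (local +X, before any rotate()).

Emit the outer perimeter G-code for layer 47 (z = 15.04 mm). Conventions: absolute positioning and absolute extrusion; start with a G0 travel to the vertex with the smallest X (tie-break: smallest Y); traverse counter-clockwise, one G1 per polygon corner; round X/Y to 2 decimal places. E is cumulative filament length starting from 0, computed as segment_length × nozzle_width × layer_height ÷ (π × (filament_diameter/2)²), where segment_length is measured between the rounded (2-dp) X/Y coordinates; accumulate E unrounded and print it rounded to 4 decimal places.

G0 X-6.00 Y0.00 Z15.04
G1 X-3.00 Y-5.20 E0.1205
G1 X3.00 Y-5.20 E0.2408
G1 X6.00 Y0.00 E0.3613
G1 X5.48 Y0.91 E0.3823
G1 X-4.75 Y0.91 E0.5876
G1 X-5.11 Y1.54 E0.6021
G1 X-6.00 Y0.00 E0.6378

At z = 15.04 mm: the cylinder: section is a regular 6-gon, circumradius r=6; the r=10.5 cylinder at (0.5, 10) gives a regular 6-gon of circumradius 10.5 (constant along its height); the cone at (7, -1) is not intersected at this z (z outside [0, 8.5]); After the difference (first − rest): starting from the r=6 cylinder, the r=10.5 cylinder at (0.5, 10) partially overlaps it — only the 36.13 mm² overlap (of its 286.44 mm²) is removed, clipping the outline — 1 connected region. The outline is a single polygon with 7 vertices. Extrusion per mm of travel: 0.4 × 0.32 / (π × 1.425²) = 0.020065. Accumulating E over each segment gives final E = 0.6378.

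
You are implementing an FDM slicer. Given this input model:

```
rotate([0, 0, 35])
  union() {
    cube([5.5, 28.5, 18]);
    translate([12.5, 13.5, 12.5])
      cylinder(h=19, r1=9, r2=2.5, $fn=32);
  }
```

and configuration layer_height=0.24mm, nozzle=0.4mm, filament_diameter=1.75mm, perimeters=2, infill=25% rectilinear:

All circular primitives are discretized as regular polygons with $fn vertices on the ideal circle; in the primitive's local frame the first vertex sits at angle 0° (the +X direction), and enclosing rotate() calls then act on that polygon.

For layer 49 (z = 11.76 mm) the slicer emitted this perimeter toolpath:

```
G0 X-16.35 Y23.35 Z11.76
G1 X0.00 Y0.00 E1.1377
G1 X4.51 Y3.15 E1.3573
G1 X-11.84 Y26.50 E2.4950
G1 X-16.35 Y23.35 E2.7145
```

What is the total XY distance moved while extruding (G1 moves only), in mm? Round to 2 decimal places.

68.01 mm

Sum the Euclidean lengths of each G1 segment: total = 68.01 mm.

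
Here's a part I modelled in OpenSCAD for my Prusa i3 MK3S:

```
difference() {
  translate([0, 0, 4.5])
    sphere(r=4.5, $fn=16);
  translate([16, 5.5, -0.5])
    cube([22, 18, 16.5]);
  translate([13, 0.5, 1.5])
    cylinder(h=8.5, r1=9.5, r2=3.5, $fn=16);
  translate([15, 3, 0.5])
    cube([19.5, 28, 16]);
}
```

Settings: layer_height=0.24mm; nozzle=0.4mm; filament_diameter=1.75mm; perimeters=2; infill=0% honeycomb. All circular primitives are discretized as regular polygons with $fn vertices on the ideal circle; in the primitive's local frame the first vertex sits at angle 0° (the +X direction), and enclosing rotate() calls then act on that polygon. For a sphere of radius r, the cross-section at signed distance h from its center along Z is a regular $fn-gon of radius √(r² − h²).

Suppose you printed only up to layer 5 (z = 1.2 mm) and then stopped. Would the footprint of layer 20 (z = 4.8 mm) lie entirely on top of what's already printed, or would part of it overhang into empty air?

Compare the two slices. At z = 1.2: the r=4.5 sphere slices to a regular 16-gon of circumradius 3.059 (√(r²−h²) with h=3.3 from center) (area = (16/2)·3.059²·sin(360°/16) = 28.66 mm²); the 22×18 cube at (16, 5.5) contributes its full rectangle (area 396.00 mm²); the cone at (13, 0.5) is not intersected at this z (z outside [1.5, 10]); the cube at (15, 3) is present — its section is the full 19.5×28 rectangle (area 546.00 mm²); Taking the first minus the rest: starting from the r=4.5 sphere (28.66 mm²), the 22×18 cube at (16, 5.5) misses the remaining region (no effect); the 19.5×28 cube at (15, 3) misses the remaining region (no effect) — area = 28.66 mm². At z = 4.8: the sphere: section is a regular 16-gon, circumradius = √(r²−h²) = √(4.5²−0.3²) = 4.490 (area = (16/2)·4.490²·sin(360°/16) = 61.72 mm²); the cube at (16, 5.5) is present — its section is the full 22×18 rectangle (area 396.00 mm²); the cone at (13, 0.5) (r1=9.5→r2=3.5) has section circumradius 7.171 here — a regular 16-gon (area = (16/2)·7.171²·sin(360°/16) = 157.41 mm²); the cube at (15, 3) is present — its section is the full 19.5×28 rectangle (area 546.00 mm²); Taking the first minus the rest: starting from the r=4.5 sphere (61.72 mm²), the 22×18 cube at (16, 5.5) misses the remaining region (no effect); the cone at (13, 0.5) misses the remaining region (no effect); the 19.5×28 cube at (15, 3) misses the remaining region (no effect) — area = 61.72 mm². Checking containment: at z = 4.8 the cross-section extends beyond the z = 1.2 cross-section by about 33.06 mm².

part overhangs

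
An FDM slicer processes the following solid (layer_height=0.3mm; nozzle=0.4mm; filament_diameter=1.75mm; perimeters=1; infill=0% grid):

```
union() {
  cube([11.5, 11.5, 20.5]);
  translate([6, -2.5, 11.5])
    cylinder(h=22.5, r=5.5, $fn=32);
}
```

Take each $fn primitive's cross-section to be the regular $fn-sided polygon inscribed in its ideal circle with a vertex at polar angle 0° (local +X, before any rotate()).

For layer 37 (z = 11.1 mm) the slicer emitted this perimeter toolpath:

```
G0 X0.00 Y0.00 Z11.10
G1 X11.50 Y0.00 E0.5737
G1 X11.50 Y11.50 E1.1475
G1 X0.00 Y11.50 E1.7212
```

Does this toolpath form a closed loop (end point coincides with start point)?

no

Start point (G0): (0.00, 0.00). End point (last G1): the path does not return to the start — open.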